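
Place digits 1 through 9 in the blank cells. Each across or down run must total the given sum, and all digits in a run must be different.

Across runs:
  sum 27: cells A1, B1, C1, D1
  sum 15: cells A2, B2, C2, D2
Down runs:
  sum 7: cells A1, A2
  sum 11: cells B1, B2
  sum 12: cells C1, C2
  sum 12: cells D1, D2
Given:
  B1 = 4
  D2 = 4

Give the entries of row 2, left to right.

1 7 3 4

A1 = 6: the only remaining digit allowed by both the 27 across and the 7 down.
D1 = 12 − 4 = 8 completes the 12 down.
A2 = 7 − 6 = 1 completes the 7 down.
B2 = 11 − 4 = 7 completes the 11 down.
C2 = 15 − 12 = 3 completes the 15 across.
C1 = 27 − 18 = 9 completes the 27 across.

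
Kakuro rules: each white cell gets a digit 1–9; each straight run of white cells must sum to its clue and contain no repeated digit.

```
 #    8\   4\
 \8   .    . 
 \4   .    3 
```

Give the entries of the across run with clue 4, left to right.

4 in 2 cells must be {1,3}.
R1C2 = 4 − 3 = 1 completes the 4 down.
R2C1 = 4 − 3 = 1 completes the 4 across.
R1C1 = 8 − 1 = 7 completes the 8 across.

1 3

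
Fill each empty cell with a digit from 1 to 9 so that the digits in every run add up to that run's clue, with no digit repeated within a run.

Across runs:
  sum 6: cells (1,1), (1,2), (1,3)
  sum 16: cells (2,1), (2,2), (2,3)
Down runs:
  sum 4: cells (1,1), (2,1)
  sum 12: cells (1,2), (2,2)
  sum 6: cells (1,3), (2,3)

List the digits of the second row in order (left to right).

6 in 3 cells must be {1,2,3}; 4 in 2 cells must be {1,3}.
The 6 across and the 12 down share only 3, so (1,2) = 3.
(2,2) = 12 − 3 = 9 completes the 12 down.
Given what's placed, (1,1) must be 1 to fit the 6 across and 4 down.
(1,3) = 6 − 4 = 2 completes the 6 across.
(2,1) = 4 − 1 = 3 completes the 4 down.
(2,3) = 16 − 12 = 4 completes the 16 across.

3 9 4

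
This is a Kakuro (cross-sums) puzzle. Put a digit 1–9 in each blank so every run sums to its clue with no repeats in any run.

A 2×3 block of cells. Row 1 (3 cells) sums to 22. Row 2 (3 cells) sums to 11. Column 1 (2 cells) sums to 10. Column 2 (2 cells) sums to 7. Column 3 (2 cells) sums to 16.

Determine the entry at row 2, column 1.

16 in 2 cells must be {7,9}.
The 11 across and the 16 down share only 7, so (2,3) = 7.
(1,3) = 16 − 7 = 9 completes the 16 down.
Nothing is forced directly, so branch on (2,1), whose candidates are 1 or 3. If (2,1) = 1: then (1,1) would have to be in {5,6,7,8} for the 22 across but in {9} for the 10 down — contradiction. So (2,1) = 3.
(1,1) = 10 − 3 = 7 completes the 10 down.
(1,2) = 22 − 16 = 6 completes the 22 across.
(2,2) = 11 − 10 = 1 completes the 11 across.

3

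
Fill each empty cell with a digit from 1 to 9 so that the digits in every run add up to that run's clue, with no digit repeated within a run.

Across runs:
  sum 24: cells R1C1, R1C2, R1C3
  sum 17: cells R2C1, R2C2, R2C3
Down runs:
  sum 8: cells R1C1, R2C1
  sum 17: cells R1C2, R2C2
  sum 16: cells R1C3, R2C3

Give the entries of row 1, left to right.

7, 8, 9

24 in 3 cells must be {7,8,9}; 17 in 2 cells must be {8,9}; 16 in 2 cells must be {7,9}.
The 24 across and the 8 down share only 7, so R1C1 = 7.
Given what's placed, R1C3 must be 9 to fit the 24 across and 16 down.
R2C1 = 8 − 7 = 1 completes the 8 down.
R2C2 = 9: the only remaining digit allowed by both the 17 across and the 17 down.
R2C3 = 17 − 10 = 7 completes the 17 across.
R1C2 = 24 − 16 = 8 completes the 24 across.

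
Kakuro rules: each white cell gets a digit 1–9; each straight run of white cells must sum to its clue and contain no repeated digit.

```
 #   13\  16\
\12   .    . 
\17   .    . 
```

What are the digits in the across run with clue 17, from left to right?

17 in 2 cells must be {8,9}; 16 in 2 cells must be {7,9}.
The 17 across and the 16 down share only 9, so R2C2 = 9.
R1C2 = 16 − 9 = 7 completes the 16 down.
R2C1 = 17 − 9 = 8 completes the 17 across.
R1C1 = 12 − 7 = 5 completes the 12 across.

8, 9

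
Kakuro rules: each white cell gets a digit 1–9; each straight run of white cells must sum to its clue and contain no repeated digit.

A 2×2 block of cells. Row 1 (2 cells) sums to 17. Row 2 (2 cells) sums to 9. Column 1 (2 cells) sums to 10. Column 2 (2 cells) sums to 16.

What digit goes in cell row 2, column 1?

2

17 in 2 cells must be {8,9}; 16 in 2 cells must be {7,9}.
The 17 across and the 16 down share only 9, so (1,2) = 9.
(2,2) = 16 − 9 = 7 completes the 16 down.
(1,1) = 17 − 9 = 8 completes the 17 across.
(2,1) = 9 − 7 = 2 completes the 9 across.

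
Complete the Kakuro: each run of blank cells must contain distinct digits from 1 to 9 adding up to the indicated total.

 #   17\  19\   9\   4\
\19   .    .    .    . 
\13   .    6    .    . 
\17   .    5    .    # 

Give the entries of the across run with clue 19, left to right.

4 in 2 cells must be {1,3}.
R1C2 = 19 − 11 = 8 completes the 19 down.
Given what's placed, R2C4 must be 1 to fit the 13 across and 4 down.
R1C4 = 4 − 1 = 3 completes the 4 down.
Nothing is forced directly, so branch on R3C3, whose candidates are 3 or 4. If R3C3 = 4: that forces R1C3 = 2, after which R2C3 would have to be in {2,4} for the 13 across but in {3} for the 9 down — contradiction. So R3C3 = 3.
R3C1 = 17 − 8 = 9 completes the 17 across.
R2C1 = 2: the only remaining digit allowed by both the 13 across and the 17 down.
R2C3 = 13 − 9 = 4 completes the 13 across.
R1C1 = 17 − 11 = 6 completes the 17 down.
R1C3 = 19 − 17 = 2 completes the 19 across.

6, 8, 2, 3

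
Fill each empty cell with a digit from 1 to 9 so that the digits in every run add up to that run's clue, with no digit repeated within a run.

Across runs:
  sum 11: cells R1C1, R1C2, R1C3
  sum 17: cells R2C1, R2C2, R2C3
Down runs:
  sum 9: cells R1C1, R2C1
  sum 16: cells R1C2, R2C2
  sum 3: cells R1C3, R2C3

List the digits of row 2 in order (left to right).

16 in 2 cells must be {7,9}; 3 in 2 cells must be {1,2}.
The 11 across and the 16 down share only 7, so R1C2 = 7.
Given what's placed, R1C3 must be 1 to fit the 11 across and 3 down.
R2C2 = 16 − 7 = 9 completes the 16 down.
R2C3 = 3 − 1 = 2 completes the 3 down.
R1C1 = 11 − 8 = 3 completes the 11 across.
R2C1 = 17 − 11 = 6 completes the 17 across.

6, 9, 2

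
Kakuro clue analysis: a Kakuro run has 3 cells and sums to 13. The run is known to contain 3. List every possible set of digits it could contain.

{1,3,9}; {2,3,8}; {3,4,6}

3 distinct digits from 1–9 sum between 6 and 24.
Keeping only sets containing 3.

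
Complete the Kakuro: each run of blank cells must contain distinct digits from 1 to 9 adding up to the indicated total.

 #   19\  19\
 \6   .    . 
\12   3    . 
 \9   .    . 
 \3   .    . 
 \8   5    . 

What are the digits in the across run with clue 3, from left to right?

3 in 2 cells must be {1,2}.
R2C2 = 12 − 3 = 9 completes the 12 across.
R5C2 = 8 − 5 = 3 completes the 8 across.
No cell is forced outright now. R4C1 can only be 1 or 2 (the digits allowed by both its 3 across and its 19 down). If R4C1 = 2: that forces R1C1 = 1, after which R1C2 would have to be in {5} for the 6 across but in {1,2,4} for the 19 down — contradiction. So R4C1 = 1.
R4C2 = 3 − 1 = 2 completes the 3 across.

1, 2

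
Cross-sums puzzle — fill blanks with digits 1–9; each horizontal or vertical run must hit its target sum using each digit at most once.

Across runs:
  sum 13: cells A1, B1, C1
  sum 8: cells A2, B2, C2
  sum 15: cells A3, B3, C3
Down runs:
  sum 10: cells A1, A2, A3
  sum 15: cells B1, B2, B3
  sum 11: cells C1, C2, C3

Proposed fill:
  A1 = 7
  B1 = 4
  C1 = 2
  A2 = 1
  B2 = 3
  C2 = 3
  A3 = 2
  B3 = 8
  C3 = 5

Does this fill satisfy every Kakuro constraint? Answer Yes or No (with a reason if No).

No — the across run A2–C2 sums to 7, not 8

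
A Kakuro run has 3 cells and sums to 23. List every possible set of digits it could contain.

{6,8,9}

3 distinct digits from 1–9 sum between 6 and 24.
Only one set works: {6,8,9}.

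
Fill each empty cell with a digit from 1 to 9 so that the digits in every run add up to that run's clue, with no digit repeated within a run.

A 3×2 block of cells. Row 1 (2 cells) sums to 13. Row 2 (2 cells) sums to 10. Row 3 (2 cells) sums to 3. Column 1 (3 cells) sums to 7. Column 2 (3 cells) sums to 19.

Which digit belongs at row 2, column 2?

3 in 2 cells must be {1,2}; 7 in 3 cells must be {1,2,4}.
The 13 across and the 7 down share only 4, so (1,1) = 4.
(1,2) = 13 − 4 = 9 completes the 13 across.
Given what's placed, (3,2) must be 2 to fit the 3 across and 19 down.
(2,2) = 19 − 11 = 8 completes the 19 down.
(3,1) = 3 − 2 = 1 completes the 3 across.
(2,1) = 10 − 8 = 2 completes the 10 across.

8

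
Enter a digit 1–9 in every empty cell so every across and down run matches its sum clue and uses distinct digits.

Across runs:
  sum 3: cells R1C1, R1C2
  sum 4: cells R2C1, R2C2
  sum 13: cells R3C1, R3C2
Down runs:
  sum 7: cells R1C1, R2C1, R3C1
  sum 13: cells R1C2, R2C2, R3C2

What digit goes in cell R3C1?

3 in 2 cells must be {1,2}; 4 in 2 cells must be {1,3}; 7 in 3 cells must be {1,2,4}.
The 4 across and the 7 down share only 1, so R2C1 = 1.
R2C2 = 4 − 1 = 3 completes the 4 across.
Given what's placed, R3C1 must be 4 to fit the 13 across and 7 down.
R3C2 = 13 − 4 = 9 completes the 13 across.
R1C1 = 7 − 5 = 2 completes the 7 down.
R1C2 = 3 − 2 = 1 completes the 3 across.

4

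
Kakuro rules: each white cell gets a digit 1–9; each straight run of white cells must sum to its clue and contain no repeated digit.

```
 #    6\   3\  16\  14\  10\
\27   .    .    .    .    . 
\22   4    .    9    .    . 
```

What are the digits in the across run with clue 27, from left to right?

3 in 2 cells must be {1,2}; 16 in 2 cells must be {7,9}.
R1C1 = 6 − 4 = 2 completes the 6 down.
Given what's placed, R1C2 must be 1 to fit the 27 across and 3 down.
R1C3 = 16 − 9 = 7 completes the 16 down.
R2C2 = 3 − 1 = 2 completes the 3 down.
Given what's placed, R2C4 must be 6 to fit the 22 across and 14 down.
R2C5 = 22 − 21 = 1 completes the 22 across.
R1C4 = 14 − 6 = 8 completes the 14 down.
R1C5 = 27 − 18 = 9 completes the 27 across.

2 1 7 8 9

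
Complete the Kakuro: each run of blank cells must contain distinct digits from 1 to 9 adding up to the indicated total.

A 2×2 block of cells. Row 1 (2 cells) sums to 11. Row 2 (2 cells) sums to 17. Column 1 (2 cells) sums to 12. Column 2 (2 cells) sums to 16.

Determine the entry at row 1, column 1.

17 in 2 cells must be {8,9}; 16 in 2 cells must be {7,9}.
The 17 across and the 16 down share only 9, so (2,2) = 9.
(1,2) = 16 − 9 = 7 completes the 16 down.
(2,1) = 17 − 9 = 8 completes the 17 across.
(1,1) = 11 − 7 = 4 completes the 11 across.

4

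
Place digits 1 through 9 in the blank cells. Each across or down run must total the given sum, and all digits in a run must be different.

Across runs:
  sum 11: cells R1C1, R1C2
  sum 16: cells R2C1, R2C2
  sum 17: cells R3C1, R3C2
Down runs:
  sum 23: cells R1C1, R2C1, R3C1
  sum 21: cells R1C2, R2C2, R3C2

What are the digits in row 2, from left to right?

16 in 2 cells must be {7,9}; 17 in 2 cells must be {8,9}; 23 in 3 cells must be {6,8,9}.
The 16 across and the 23 down share only 9, so R2C1 = 9.
R2C2 = 16 − 9 = 7 completes the 16 across.
Given what's placed, R3C1 must be 8 to fit the 17 across and 23 down.
R3C2 = 17 − 8 = 9 completes the 17 across.
R1C1 = 23 − 17 = 6 completes the 23 down.
R1C2 = 11 − 6 = 5 completes the 11 across.

9, 7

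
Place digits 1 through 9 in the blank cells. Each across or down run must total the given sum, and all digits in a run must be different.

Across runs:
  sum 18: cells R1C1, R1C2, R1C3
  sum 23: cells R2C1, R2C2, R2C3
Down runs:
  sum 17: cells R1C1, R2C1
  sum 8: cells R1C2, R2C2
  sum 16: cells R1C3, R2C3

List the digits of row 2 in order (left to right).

23 in 3 cells must be {6,8,9}; 17 in 2 cells must be {8,9}; 16 in 2 cells must be {7,9}.
The 23 across and the 8 down share only 6, so R2C2 = 6.
Given what's placed, R2C3 must be 9 to fit the 23 across and 16 down.
R1C2 = 8 − 6 = 2 completes the 8 down.
R1C3 = 16 − 9 = 7 completes the 16 down.
R2C1 = 23 − 15 = 8 completes the 23 across.
R1C1 = 18 − 9 = 9 completes the 18 across.

8 6 9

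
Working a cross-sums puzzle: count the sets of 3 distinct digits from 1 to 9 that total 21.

3

3 distinct digits from 1–9 sum between 6 and 24.
Enumerating: {4,8,9}, {5,7,9}, {6,7,8}.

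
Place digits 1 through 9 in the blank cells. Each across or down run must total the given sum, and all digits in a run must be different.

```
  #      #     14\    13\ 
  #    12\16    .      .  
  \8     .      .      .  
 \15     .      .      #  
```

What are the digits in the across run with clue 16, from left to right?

16 in 2 cells must be {7,9}.
Nothing is forced directly, so branch on R2C3, whose candidates are 4 or 5. If R2C3 = 5: then R1C3 would have to be in {7,9} for the 16 across but in {8} for the 13 down — contradiction. So R2C3 = 4.
R1C3 = 13 − 4 = 9 completes the 13 down.
R2C1 = 3: the only remaining digit allowed by both the 8 across and the 12 down.
R2C2 = 8 − 7 = 1 completes the 8 across.
R3C1 = 12 − 3 = 9 completes the 12 down.
R3C2 = 15 − 9 = 6 completes the 15 across.
R1C2 = 16 − 9 = 7 completes the 16 across.

7, 9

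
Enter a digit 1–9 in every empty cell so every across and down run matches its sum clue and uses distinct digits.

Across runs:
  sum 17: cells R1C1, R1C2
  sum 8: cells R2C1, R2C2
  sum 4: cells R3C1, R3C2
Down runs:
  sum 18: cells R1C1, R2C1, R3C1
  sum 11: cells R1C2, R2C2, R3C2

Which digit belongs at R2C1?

6

17 in 2 cells must be {8,9}; 4 in 2 cells must be {1,3}.
The 17 across and the 11 down share only 8, so R1C2 = 8.
Given what's placed, R3C2 must be 1 to fit the 4 across and 11 down.
R1C1 = 17 − 8 = 9 completes the 17 across.
R2C2 = 11 − 9 = 2 completes the 11 down.
R3C1 = 4 − 1 = 3 completes the 4 across.
R2C1 = 8 − 2 = 6 completes the 8 across.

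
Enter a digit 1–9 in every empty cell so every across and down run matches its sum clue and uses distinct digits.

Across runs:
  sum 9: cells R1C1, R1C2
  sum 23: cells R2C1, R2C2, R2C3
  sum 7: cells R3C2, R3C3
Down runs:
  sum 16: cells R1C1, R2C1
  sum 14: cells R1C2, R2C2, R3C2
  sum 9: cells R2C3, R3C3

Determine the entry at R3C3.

23 in 3 cells must be {6,8,9}; 16 in 2 cells must be {7,9}.
The 9 across and the 16 down share only 7, so R1C1 = 7.
R1C2 = 9 − 7 = 2 completes the 9 across.
R2C1 = 16 − 7 = 9 completes the 16 down.
R2C2 = 8: the only remaining digit allowed by both the 23 across and the 14 down.
R2C3 = 23 − 17 = 6 completes the 23 across.
R3C2 = 14 − 10 = 4 completes the 14 down.
R3C3 = 7 − 4 = 3 completes the 7 across.

3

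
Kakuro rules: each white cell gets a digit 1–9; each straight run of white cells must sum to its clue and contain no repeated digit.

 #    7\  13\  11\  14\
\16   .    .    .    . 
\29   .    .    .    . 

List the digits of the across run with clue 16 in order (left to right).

2 6 3 5

29 in 4 cells must be {5,7,8,9}.
Only 5 fits R2C1 under both its across sum 29 and down sum 7.
R1C1 = 7 − 5 = 2 completes the 7 down.
Nothing is forced directly, so branch on R2C3, whose candidates are 7 or 8 or 9. If R2C3 = 7: that forces R1C3 = 4, R1C4 = 9, after which R2C4 would have to be in {8,9} for the 29 across but in {5} for the 14 down — contradiction. If R2C3 = 9: then R1C3 would have to be in {1,3,4,5,6,7,8,9} for the 16 across but in {2} for the 11 down — contradiction. So R2C3 = 8.
R1C3 = 11 − 8 = 3 completes the 11 down.
R2C4 = 9: the only remaining digit allowed by both the 29 across and the 14 down.
R1C4 = 14 − 9 = 5 completes the 14 down.
R2C2 = 29 − 22 = 7 completes the 29 across.
R1C2 = 16 − 10 = 6 completes the 16 across.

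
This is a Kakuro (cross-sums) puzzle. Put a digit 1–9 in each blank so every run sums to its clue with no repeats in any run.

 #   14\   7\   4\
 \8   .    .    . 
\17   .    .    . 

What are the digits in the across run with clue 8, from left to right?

5 2 1

4 in 2 cells must be {1,3}.
The 8 across and the 14 down share only 5, so R1C1 = 5.
Given what's placed, R1C3 must be 1 to fit the 8 across and 4 down.
R2C1 = 14 − 5 = 9 completes the 14 down.
R2C3 = 4 − 1 = 3 completes the 4 down.
R1C2 = 8 − 6 = 2 completes the 8 across.
R2C2 = 17 − 12 = 5 completes the 17 across.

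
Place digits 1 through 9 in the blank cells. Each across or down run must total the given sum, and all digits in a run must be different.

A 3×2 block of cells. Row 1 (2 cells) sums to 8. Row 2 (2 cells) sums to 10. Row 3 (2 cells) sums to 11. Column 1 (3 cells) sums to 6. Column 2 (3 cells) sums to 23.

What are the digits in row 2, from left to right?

1 9

6 in 3 cells must be {1,2,3}; 23 in 3 cells must be {6,8,9}.
The 8 across and the 23 down share only 6, so (1,2) = 6.
(1,1) = 8 − 6 = 2 completes the 8 across.
Given what's placed, (3,1) must be 3 to fit the 11 across and 6 down.
(3,2) = 11 − 3 = 8 completes the 11 across.
(2,1) = 6 − 5 = 1 completes the 6 down.
(2,2) = 10 − 1 = 9 completes the 10 across.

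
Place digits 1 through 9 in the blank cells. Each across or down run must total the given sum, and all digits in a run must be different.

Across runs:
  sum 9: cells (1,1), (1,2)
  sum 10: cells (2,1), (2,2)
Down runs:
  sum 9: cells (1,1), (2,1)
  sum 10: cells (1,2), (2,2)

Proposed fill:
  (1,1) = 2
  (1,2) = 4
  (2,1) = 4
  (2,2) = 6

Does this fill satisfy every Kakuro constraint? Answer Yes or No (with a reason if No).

No — the across run (1,1)–(1,2) sums to 6, not 9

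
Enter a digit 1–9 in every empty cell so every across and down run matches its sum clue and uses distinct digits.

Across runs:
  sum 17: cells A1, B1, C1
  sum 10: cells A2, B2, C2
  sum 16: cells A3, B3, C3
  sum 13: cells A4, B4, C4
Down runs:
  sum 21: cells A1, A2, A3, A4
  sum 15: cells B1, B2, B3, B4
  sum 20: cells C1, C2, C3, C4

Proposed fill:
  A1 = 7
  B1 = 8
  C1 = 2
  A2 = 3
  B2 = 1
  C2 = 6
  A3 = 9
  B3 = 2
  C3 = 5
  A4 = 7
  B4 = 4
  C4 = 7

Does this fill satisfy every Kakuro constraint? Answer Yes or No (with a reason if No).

No — the down run A1–A4 sums to 26, not 21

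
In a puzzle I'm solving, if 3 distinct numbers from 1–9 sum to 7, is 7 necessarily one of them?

The only way to make 7 from 3 distinct digits is {1,2,4}, which does not contain 7.

No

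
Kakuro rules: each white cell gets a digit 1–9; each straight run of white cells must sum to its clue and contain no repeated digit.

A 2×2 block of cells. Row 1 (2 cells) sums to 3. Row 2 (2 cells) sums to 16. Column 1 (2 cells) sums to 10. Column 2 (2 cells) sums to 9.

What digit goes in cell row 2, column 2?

3 in 2 cells must be {1,2}; 16 in 2 cells must be {7,9}.
The 16 across and the 9 down share only 7, so (2,2) = 7.
(1,2) = 9 − 7 = 2 completes the 9 down.
(2,1) = 16 − 7 = 9 completes the 16 across.
(1,1) = 3 − 2 = 1 completes the 3 across.

7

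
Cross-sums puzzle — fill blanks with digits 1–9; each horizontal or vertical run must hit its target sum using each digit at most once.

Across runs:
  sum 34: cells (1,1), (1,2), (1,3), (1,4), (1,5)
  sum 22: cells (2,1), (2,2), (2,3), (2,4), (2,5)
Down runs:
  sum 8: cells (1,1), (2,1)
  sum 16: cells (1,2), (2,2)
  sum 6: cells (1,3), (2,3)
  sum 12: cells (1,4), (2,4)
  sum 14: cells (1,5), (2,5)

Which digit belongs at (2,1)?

1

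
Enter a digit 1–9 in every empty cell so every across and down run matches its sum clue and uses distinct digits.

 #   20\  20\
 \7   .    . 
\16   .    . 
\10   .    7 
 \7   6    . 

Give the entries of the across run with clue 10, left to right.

3 7

16 in 2 cells must be {7,9}.
R2C2 = 9: the only remaining digit allowed by both the 16 across and the 20 down.
R3C1 = 10 − 7 = 3 completes the 10 across.
R4C2 = 7 − 6 = 1 completes the 7 across.
R1C2 = 20 − 17 = 3 completes the 20 down.
R2C1 = 16 − 9 = 7 completes the 16 across.
R1C1 = 7 − 3 = 4 completes the 7 across.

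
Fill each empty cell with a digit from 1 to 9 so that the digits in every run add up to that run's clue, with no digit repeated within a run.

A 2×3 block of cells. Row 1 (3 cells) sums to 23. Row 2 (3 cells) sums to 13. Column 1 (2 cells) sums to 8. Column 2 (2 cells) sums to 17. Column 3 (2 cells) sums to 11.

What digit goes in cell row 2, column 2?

8

23 in 3 cells must be {6,8,9}; 17 in 2 cells must be {8,9}.
The 23 across and the 8 down share only 6, so (1,1) = 6.
(2,1) = 8 − 6 = 2 completes the 8 down.
Given what's placed, (2,2) must be 8 to fit the 13 across and 17 down.
(2,3) = 13 − 10 = 3 completes the 13 across.
(1,2) = 17 − 8 = 9 completes the 17 down.
(1,3) = 23 − 15 = 8 completes the 23 across.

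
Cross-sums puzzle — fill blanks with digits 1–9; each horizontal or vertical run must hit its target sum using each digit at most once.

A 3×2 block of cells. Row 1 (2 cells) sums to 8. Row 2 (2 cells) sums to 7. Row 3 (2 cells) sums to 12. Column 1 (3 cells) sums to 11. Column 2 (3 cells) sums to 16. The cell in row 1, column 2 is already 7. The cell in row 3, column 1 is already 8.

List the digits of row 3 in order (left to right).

8 4

(1,1) = 8 − 7 = 1 completes the 8 across.
(2,1) = 11 − 9 = 2 completes the 11 down.
(2,2) = 7 − 2 = 5 completes the 7 across.
(3,2) = 12 − 8 = 4 completes the 12 across.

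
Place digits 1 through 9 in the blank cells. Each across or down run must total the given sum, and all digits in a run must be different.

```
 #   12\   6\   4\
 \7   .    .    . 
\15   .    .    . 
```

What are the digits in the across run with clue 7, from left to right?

7 in 3 cells must be {1,2,4}; 4 in 2 cells must be {1,3}.
The 7 across and the 12 down share only 4, so R1C1 = 4.
Given what's placed, R1C3 must be 1 to fit the 7 across and 4 down.
R2C1 = 12 − 4 = 8 completes the 12 down.
R2C3 = 4 − 1 = 3 completes the 4 down.
R1C2 = 7 − 5 = 2 completes the 7 across.
R2C2 = 15 − 11 = 4 completes the 15 across.

4 2 1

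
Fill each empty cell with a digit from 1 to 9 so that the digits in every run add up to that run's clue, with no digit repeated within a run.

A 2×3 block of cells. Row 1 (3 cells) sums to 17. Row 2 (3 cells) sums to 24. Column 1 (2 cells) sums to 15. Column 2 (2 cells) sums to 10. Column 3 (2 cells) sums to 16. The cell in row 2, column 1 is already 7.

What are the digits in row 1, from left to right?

8, 2, 7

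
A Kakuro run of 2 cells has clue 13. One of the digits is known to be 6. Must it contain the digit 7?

Yes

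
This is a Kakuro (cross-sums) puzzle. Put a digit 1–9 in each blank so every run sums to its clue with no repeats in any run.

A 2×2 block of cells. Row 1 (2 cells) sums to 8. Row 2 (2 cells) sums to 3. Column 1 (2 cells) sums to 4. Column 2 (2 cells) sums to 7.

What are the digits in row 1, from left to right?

3 in 2 cells must be {1,2}; 4 in 2 cells must be {1,3}.
The 3 across and the 4 down share only 1, so (2,1) = 1.
(2,2) = 3 − 1 = 2 completes the 3 across.
(1,1) = 4 − 1 = 3 completes the 4 down.
(1,2) = 8 − 3 = 5 completes the 8 across.

3, 5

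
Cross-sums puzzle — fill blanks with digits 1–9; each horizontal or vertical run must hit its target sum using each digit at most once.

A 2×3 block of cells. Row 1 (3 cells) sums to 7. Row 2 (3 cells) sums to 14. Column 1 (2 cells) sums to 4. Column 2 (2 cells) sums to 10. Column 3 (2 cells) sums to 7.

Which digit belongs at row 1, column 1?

1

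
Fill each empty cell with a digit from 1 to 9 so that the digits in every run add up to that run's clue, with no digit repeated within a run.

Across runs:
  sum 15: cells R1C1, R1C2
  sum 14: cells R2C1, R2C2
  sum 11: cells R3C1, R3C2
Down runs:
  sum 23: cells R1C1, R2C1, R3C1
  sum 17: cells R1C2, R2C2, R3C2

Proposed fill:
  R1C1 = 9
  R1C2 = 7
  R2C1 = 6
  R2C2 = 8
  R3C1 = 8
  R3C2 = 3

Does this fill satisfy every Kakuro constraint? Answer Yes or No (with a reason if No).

No — the down run R1C2–R3C2 sums to 18, not 17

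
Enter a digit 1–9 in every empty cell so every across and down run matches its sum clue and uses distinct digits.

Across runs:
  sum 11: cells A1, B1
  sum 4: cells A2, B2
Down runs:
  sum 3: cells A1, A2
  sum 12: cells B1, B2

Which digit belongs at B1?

9

4 in 2 cells must be {1,3}; 3 in 2 cells must be {1,2}.
The 11 across and the 3 down share only 2, so A1 = 2.
B1 = 11 − 2 = 9 completes the 11 across.
A2 = 3 − 2 = 1 completes the 3 down.
B2 = 4 − 1 = 3 completes the 4 across.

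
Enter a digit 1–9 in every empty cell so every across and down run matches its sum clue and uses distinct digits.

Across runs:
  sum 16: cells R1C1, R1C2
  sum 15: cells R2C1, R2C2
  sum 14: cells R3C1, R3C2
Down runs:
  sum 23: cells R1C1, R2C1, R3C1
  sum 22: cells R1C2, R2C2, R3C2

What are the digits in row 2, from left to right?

16 in 2 cells must be {7,9}; 23 in 3 cells must be {6,8,9}.
The 16 across and the 23 down share only 9, so R1C1 = 9.
R1C2 = 16 − 9 = 7 completes the 16 across.
Nothing is forced directly, so branch on R2C1, whose candidates are 6 or 8. If R2C1 = 8: then R2C2 would have to be in {7} for the 15 across but in {6,9} for the 22 down — contradiction. So R2C1 = 6.
R2C2 = 15 − 6 = 9 completes the 15 across.
R3C1 = 23 − 15 = 8 completes the 23 down.
R3C2 = 14 − 8 = 6 completes the 14 across.

6 9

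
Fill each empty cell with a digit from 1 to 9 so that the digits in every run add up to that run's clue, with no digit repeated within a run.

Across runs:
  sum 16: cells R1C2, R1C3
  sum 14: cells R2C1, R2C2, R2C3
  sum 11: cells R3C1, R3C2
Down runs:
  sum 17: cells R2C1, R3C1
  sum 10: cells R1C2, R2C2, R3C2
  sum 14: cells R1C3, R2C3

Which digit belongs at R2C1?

16 in 2 cells must be {7,9}; 17 in 2 cells must be {8,9}.
The 16 across and the 10 down share only 7, so R1C2 = 7.
R1C3 = 16 − 7 = 9 completes the 16 across.
R2C3 = 14 − 9 = 5 completes the 14 down.
R3C2 = 2: the only remaining digit allowed by both the 11 across and the 10 down.
R2C1 = 8: the only remaining digit allowed by both the 14 across and the 17 down.
R2C2 = 14 − 13 = 1 completes the 14 across.
R3C1 = 11 − 2 = 9 completes the 11 across.

8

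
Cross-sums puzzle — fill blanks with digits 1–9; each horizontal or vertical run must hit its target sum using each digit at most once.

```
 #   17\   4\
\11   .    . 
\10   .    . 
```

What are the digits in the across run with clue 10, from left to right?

9 1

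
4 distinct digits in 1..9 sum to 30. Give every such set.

4 distinct digits from 1–9 sum between 10 and 30.
Only one set works: {6,7,8,9}.

{6,7,8,9}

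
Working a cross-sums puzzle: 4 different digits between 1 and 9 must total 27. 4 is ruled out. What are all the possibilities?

4 distinct digits from 1–9 sum between 10 and 30.
Dropping sets that contain 4.

{3,7,8,9}; {5,6,7,9}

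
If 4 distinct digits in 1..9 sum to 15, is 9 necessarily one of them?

No

Counterexample: {1,2,4,8} sums to 15 without using 9.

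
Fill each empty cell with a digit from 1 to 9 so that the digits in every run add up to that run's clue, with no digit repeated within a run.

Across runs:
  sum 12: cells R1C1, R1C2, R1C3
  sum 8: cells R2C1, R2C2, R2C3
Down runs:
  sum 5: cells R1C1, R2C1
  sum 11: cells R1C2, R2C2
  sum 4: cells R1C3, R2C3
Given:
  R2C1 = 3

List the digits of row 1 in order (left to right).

2 7 3

4 in 2 cells must be {1,3}.
R1C1 = 5 − 3 = 2 completes the 5 down.
Given what's placed, R2C2 must be 4 to fit the 8 across and 11 down.
R2C3 = 8 − 7 = 1 completes the 8 across.
R1C2 = 11 − 4 = 7 completes the 11 down.
R1C3 = 12 − 9 = 3 completes the 12 across.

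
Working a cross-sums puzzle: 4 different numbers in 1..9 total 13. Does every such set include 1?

Yes

Every partition of 13 into 4 distinct digits includes 1: {1,2,3,7}, {1,2,4,6}, {1,3,4,5}.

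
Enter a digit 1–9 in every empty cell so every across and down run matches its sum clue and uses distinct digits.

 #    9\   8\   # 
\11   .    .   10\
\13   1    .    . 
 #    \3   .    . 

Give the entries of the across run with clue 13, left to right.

1, 4, 8

3 in 2 cells must be {1,2}.
R1C1 = 9 − 1 = 8 completes the 9 down.
R1C2 = 11 − 8 = 3 completes the 11 across.
Given what's placed, R2C2 must be 4 to fit the 13 across and 8 down.
R2C3 = 13 − 5 = 8 completes the 13 across.
R3C2 = 8 − 7 = 1 completes the 8 down.
R3C3 = 3 − 1 = 2 completes the 3 across.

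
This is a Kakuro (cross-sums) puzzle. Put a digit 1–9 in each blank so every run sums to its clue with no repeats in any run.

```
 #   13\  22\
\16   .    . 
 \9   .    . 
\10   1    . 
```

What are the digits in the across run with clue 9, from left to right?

3, 6

16 in 2 cells must be {7,9}.
R3C2 = 10 − 1 = 9 completes the 10 across.
Given what's placed, R1C2 must be 7 to fit the 16 across and 22 down.
R2C2 = 22 − 16 = 6 completes the 22 down.
R1C1 = 16 − 7 = 9 completes the 16 across.
R2C1 = 9 − 6 = 3 completes the 9 across.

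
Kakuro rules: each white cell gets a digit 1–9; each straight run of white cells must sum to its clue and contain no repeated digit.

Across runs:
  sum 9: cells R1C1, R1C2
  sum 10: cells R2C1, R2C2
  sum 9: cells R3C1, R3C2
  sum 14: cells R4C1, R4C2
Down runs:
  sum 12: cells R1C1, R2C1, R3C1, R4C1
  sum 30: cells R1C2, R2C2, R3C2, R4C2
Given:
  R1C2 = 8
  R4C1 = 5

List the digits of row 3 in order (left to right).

2 7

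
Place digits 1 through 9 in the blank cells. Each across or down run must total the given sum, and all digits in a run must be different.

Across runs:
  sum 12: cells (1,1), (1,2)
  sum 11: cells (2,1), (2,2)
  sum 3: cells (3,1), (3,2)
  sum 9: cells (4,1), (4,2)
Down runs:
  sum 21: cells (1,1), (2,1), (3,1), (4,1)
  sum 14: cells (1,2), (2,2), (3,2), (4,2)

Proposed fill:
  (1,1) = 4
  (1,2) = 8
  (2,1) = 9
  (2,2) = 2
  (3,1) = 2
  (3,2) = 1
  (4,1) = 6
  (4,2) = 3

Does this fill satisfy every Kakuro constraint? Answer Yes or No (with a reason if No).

Yes

Across: 4+8=12; 9+2=11; 2+1=3; 6+3=9. Down: 4+9+2+6=21; 8+2+1+3=14. No digit repeats within any run.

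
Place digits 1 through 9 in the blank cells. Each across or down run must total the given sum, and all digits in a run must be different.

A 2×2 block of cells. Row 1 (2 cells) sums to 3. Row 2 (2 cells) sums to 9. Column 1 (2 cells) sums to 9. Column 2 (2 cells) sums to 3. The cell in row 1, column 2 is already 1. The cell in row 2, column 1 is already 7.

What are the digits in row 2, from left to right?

7 2

3 in 2 cells must be {1,2}.
(1,1) = 3 − 1 = 2 completes the 3 across.
(2,2) = 9 − 7 = 2 completes the 9 across.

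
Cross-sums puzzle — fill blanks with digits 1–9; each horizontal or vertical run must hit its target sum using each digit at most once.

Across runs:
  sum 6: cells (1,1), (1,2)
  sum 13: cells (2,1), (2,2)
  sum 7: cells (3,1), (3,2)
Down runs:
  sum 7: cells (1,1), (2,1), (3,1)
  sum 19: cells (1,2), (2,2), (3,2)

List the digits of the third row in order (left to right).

1 6

7 in 3 cells must be {1,2,4}.
The 13 across and the 7 down share only 4, so (2,1) = 4.
(2,2) = 13 − 4 = 9 completes the 13 across.
Nothing is forced directly, so branch on (1,1), whose candidates are 1 or 2. If (1,1) = 1: then (1,2) would have to be in {5} for the 6 across but in {2,3,4,6,7,8} for the 19 down — contradiction. So (1,1) = 2.
(1,2) = 6 − 2 = 4 completes the 6 across.
(3,1) = 7 − 6 = 1 completes the 7 down.
(3,2) = 7 − 1 = 6 completes the 7 across.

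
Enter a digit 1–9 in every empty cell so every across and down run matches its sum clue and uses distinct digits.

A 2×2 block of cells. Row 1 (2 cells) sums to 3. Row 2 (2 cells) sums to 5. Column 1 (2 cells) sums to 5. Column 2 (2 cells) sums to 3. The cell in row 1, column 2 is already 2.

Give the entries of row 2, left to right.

4 1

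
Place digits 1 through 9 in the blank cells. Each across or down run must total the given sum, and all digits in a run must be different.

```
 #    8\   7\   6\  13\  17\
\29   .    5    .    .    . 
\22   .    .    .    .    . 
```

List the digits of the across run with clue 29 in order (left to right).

17 in 2 cells must be {8,9}.
R2C2 = 7 − 5 = 2 completes the 7 down.
No cell is forced outright now. R1C3 can only be 1 or 2 or 4 (the digits allowed by both its 29 across and its 6 down). If R1C3 = 1: that forces R1C1 = 6, after which R2C1 would have to be in {1,3,4,5,6,7,8,9} for the 22 across but in {2} for the 8 down — contradiction. If R1C3 = 4: that forces R1C1 = 3, R2C1 = 5, after which R2C3 would have to be in {1,3,4,6,8} for the 22 across but in {2} for the 6 down — contradiction. So R1C3 = 2.
R1C5 = 9: the only remaining digit allowed by both the 29 across and the 17 down.
R2C3 = 6 − 2 = 4 completes the 6 down.
R2C5 = 17 − 9 = 8 completes the 17 down.
Nothing is forced directly, so branch on R2C4, whose candidates are 5 or 7. If R2C4 = 5: then R1C4 would have to be in {6,7} for the 29 across but in {8} for the 13 down — contradiction. So R2C4 = 7.
R1C4 = 13 − 7 = 6 completes the 13 down.
R2C1 = 22 − 21 = 1 completes the 22 across.
R1C1 = 29 − 22 = 7 completes the 29 across.

7 5 2 6 9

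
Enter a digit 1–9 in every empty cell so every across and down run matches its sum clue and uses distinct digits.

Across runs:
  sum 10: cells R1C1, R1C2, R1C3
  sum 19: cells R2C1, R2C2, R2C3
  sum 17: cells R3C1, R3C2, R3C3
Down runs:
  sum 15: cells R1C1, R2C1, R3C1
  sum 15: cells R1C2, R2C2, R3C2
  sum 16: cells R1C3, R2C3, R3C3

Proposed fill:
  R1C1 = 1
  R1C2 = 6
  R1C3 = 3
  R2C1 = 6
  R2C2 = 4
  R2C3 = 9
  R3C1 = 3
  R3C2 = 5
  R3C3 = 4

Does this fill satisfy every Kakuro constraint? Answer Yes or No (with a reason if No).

No — the down run R1C1–R3C1 sums to 10, not 15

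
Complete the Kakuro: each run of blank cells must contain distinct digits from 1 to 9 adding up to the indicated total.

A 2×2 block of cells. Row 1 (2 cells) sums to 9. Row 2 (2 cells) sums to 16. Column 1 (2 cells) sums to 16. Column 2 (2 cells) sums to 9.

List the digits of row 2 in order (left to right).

16 in 2 cells must be {7,9}.
The 9 across and the 16 down share only 7, so (1,1) = 7.
(1,2) = 9 − 7 = 2 completes the 9 across.
(2,1) = 16 − 7 = 9 completes the 16 down.
(2,2) = 16 − 9 = 7 completes the 16 across.

9 7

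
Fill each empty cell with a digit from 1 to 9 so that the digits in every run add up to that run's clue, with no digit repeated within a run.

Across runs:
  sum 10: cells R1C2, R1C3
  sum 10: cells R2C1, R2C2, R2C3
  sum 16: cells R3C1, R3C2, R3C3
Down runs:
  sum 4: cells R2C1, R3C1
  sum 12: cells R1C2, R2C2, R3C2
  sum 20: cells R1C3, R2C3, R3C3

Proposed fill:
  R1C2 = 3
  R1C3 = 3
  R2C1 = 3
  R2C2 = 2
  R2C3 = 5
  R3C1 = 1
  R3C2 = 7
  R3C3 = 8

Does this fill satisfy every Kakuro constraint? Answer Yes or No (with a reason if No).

No — the down run R1C3–R3C3 sums to 16, not 20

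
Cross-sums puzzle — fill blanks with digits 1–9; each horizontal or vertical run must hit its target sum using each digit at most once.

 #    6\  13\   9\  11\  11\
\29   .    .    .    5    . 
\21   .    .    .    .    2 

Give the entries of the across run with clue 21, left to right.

5 7 1 6 2

R1C5 = 11 − 2 = 9 completes the 11 down.
R2C4 = 11 − 5 = 6 completes the 11 down.
Nothing is forced directly, so branch on R2C1, whose candidates are 1 or 4 or 5. If R2C1 = 1: then R1C1 would have to be in {1,2,3,4,6,7,8} for the 29 across but in {5} for the 6 down — contradiction. If R2C1 = 4: that forces R1C1 = 2, R2C2 = 8, R2C3 = 1, after which R1C2 would have to be in {6,7} for the 29 across but in {5} for the 13 down — contradiction. So R2C1 = 5.
R1C1 = 6 − 5 = 1 completes the 6 down.
Given what's placed, R2C2 must be 7 to fit the 21 across and 13 down.
R2C3 = 21 − 20 = 1 completes the 21 across.
R1C2 = 13 − 7 = 6 completes the 13 down.
R1C3 = 29 − 21 = 8 completes the 29 across.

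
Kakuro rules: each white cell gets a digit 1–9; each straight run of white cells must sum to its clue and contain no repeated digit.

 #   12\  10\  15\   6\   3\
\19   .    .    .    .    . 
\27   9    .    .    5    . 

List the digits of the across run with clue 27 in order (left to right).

3 in 2 cells must be {1,2}.
R1C1 = 12 − 9 = 3 completes the 12 down.
R1C4 = 6 − 5 = 1 completes the 6 down.
Given what's placed, R1C5 must be 2 to fit the 19 across and 3 down.
R2C5 = 3 − 2 = 1 completes the 3 down.
Given what's placed, R2C3 must be 8 to fit the 27 across and 15 down.
R1C3 = 15 − 8 = 7 completes the 15 down.
R2C2 = 27 − 23 = 4 completes the 27 across.

9, 4, 8, 5, 1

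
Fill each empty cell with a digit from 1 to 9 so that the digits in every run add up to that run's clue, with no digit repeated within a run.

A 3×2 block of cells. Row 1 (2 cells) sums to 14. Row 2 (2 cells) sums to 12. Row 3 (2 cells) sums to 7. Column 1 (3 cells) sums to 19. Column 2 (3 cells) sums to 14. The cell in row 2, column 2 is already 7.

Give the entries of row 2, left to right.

5 7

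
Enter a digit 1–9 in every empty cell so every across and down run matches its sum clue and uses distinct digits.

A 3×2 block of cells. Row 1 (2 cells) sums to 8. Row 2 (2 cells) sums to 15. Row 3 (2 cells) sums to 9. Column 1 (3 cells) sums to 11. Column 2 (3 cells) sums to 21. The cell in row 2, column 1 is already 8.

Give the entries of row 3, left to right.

(2,2) = 15 − 8 = 7 completes the 15 across.
Nothing is forced directly, so branch on (1,1), whose candidates are 1 or 2. If (1,1) = 1: then (1,2) would have to be in {7} for the 8 across but in {5,6,8,9} for the 21 down — contradiction. So (1,1) = 2.
(1,2) = 8 − 2 = 6 completes the 8 across.
(3,1) = 11 − 10 = 1 completes the 11 down.
(3,2) = 9 − 1 = 8 completes the 9 across.

1, 8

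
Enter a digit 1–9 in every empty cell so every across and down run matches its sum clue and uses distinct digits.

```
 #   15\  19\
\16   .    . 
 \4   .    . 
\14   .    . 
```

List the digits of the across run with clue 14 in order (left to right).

16 in 2 cells must be {7,9}; 4 in 2 cells must be {1,3}.
The 4 across and the 19 down share only 3, so R2C2 = 3.
Given what's placed, R3C2 must be 9 to fit the 14 across and 19 down.
R1C2 = 19 − 12 = 7 completes the 19 down.
R2C1 = 4 − 3 = 1 completes the 4 across.
R3C1 = 14 − 9 = 5 completes the 14 across.
R1C1 = 16 − 7 = 9 completes the 16 across.

5 9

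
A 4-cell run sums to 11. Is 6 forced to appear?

No

The only way to make 11 from 4 distinct digits is {1,2,3,5}, which does not contain 6.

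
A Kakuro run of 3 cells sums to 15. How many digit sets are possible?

3 distinct digits from 1–9 sum between 6 and 24.

8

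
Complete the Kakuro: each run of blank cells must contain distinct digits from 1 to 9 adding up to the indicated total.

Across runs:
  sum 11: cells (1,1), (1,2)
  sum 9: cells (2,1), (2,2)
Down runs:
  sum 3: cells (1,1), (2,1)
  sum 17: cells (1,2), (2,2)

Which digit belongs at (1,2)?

9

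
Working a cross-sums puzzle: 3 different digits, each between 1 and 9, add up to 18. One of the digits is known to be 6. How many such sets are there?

3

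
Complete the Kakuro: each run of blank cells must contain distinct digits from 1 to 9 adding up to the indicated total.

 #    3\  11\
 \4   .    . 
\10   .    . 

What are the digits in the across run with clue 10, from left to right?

4 in 2 cells must be {1,3}; 3 in 2 cells must be {1,2}.
The 4 across and the 3 down share only 1, so R1C1 = 1.
R1C2 = 4 − 1 = 3 completes the 4 across.
R2C1 = 3 − 1 = 2 completes the 3 down.
R2C2 = 10 − 2 = 8 completes the 10 across.

2 8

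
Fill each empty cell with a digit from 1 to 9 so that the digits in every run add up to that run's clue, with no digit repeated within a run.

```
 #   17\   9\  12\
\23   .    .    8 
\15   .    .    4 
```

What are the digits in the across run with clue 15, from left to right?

8, 3, 4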